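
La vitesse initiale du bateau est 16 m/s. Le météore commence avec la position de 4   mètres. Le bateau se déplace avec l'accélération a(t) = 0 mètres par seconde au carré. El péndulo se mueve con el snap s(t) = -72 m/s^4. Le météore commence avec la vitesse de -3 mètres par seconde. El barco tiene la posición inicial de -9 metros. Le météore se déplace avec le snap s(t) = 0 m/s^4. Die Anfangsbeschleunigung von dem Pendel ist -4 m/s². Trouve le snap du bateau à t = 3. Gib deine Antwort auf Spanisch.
Debemos derivar nuestra ecuación de la aceleración a(t) = 0 2 veces. Tomando d/dt de a(t), encontramos j(t) = 0. La derivada de la sacudida da el snap: s(t) = 0. De la ecuación del snap s(t) = 0, sustituimos t = 3 para obtener s = 0.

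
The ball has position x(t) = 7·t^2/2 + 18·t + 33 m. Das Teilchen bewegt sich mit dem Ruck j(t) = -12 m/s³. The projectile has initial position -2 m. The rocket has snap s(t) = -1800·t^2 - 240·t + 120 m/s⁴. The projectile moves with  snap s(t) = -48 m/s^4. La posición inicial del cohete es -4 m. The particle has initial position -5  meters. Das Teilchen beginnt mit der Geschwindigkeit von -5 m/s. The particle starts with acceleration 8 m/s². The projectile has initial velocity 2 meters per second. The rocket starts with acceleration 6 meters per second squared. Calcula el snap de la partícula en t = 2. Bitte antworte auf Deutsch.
Wir müssen unsere Gleichung für den Ruck j(t) = -12 1-mal ableiten. Mit d/dt von j(t) finden wir s(t) = 0. Mit s(t) = 0 und Einsetzen von t = 2, finden wir s = 0.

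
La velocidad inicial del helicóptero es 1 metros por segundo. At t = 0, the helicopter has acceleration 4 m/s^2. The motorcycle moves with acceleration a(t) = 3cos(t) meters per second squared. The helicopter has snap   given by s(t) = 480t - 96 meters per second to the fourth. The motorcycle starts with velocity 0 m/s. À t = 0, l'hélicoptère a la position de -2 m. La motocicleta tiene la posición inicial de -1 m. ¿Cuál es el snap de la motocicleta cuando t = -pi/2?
Debemos derivar nuestra ecuación de la aceleración a(t) = 3·cos(t) 2 veces. Tomando d/dt de a(t), encontramos j(t) = -3·sin(t). Derivando la sacudida, obtenemos el snap: s(t) = -3·cos(t). Tenemos el snap s(t) = -3·cos(t). Sustituyendo t = -pi/2: s(-pi/2) = 0.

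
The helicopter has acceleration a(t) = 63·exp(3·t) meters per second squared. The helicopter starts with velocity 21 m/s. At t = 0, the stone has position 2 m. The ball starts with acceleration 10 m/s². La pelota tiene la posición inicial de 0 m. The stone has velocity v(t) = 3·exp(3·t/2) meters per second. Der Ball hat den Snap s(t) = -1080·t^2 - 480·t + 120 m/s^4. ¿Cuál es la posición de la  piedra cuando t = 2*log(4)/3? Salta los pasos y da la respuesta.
En t = 2*log(4)/3, x = 8.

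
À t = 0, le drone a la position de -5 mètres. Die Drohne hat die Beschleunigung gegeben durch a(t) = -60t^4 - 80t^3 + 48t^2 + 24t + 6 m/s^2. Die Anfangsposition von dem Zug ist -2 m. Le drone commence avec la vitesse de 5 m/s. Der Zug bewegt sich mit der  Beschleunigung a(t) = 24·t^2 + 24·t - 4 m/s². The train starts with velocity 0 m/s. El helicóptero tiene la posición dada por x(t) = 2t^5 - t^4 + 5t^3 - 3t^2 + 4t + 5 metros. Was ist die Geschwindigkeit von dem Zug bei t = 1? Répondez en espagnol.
Partiendo de la aceleración a(t) = 24·t^2 + 24·t - 4, tomamos 1 antiderivada. Integrando la aceleración y usando la condición inicial v(0) = 0, obtenemos v(t) = 4·t·(2·t^2 + 3·t - 1). De la ecuación de la velocidad v(t) = 4·t·(2·t^2 + 3·t - 1), sustituimos t = 1 para obtener v = 16.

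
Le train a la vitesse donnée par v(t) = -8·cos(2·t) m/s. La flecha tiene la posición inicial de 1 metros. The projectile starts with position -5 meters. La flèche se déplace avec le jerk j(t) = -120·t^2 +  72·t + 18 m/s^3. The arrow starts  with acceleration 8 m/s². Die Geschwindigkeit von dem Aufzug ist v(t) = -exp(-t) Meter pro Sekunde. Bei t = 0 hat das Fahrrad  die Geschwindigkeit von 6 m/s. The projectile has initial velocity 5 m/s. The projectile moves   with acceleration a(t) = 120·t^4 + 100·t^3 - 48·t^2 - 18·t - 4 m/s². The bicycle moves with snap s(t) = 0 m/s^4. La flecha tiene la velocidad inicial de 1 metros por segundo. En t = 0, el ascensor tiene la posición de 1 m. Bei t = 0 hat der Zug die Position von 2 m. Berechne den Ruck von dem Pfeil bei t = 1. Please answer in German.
Mit j(t) = -120·t^2 + 72·t + 18 und Einsetzen von t = 1, finden wir j = -30.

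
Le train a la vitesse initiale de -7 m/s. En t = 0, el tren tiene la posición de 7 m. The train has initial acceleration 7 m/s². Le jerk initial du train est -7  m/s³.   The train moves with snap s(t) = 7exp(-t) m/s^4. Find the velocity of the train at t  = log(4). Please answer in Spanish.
Debemos encontrar la antiderivada de nuestra ecuación del snap s(t) = 7·exp(-t) 3 veces. La integral del snap, con j(0) = -7, da la sacudida: j(t) = -7·exp(-t). La integral de la sacudida, con a(0) = 7, da la aceleración: a(t) = 7·exp(-t). Tomando ∫a(t)dt y aplicando v(0) = -7, encontramos v(t) = -7·exp(-t). Usando v(t) = -7·exp(-t) y sustituyendo t = log(4), encontramos v = -7/4.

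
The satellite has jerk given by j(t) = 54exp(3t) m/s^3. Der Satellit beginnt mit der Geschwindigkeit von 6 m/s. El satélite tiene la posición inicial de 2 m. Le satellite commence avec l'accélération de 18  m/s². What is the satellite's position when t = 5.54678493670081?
We need to integrate our jerk equation j(t) = 54·exp(3·t) 3 times. Taking ∫j(t)dt and applying a(0) = 18, we find a(t) = 18·exp(3·t). Finding the integral of a(t) and using v(0) = 6: v(t) = 6·exp(3·t). Finding the antiderivative of v(t) and using x(0) = 2: x(t) = 2·exp(3·t). We have position x(t) = 2·exp(3·t). Substituting t = 5.54678493670081: x(5.54678493670081) = 33716638.2688989.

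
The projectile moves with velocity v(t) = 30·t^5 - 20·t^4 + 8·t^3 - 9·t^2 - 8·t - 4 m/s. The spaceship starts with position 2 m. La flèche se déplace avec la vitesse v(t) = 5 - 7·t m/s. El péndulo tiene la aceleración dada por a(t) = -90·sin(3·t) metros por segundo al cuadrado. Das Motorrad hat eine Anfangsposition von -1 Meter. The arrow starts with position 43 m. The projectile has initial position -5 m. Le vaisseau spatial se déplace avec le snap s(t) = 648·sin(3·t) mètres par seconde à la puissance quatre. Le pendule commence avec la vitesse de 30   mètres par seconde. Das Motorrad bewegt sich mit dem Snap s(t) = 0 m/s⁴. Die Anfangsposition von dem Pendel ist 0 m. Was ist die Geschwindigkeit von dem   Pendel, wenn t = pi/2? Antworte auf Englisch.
To solve this, we need to take 1 antiderivative of our acceleration equation a(t) = -90·sin(3·t). Finding the antiderivative of a(t) and using v(0) = 30: v(t) = 30·cos(3·t). We have velocity v(t) = 30·cos(3·t). Substituting t = pi/2: v(pi/2) = 0.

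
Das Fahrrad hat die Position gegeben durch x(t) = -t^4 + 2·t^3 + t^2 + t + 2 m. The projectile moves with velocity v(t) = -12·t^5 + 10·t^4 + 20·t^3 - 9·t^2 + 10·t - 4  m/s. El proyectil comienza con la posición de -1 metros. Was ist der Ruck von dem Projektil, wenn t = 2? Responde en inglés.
To solve this, we need to take 2 derivatives of our velocity equation v(t) = -12·t^5 + 10·t^4 + 20·t^3 - 9·t^2 + 10·t - 4. The derivative of velocity gives acceleration: a(t) = -60·t^4 + 40·t^3 + 60·t^2 - 18·t + 10. The derivative of acceleration gives jerk: j(t) = -240·t^3 + 120·t^2 + 120·t - 18. From the given jerk equation j(t) = -240·t^3 + 120·t^2 + 120·t - 18, we substitute t = 2 to get j = -1218.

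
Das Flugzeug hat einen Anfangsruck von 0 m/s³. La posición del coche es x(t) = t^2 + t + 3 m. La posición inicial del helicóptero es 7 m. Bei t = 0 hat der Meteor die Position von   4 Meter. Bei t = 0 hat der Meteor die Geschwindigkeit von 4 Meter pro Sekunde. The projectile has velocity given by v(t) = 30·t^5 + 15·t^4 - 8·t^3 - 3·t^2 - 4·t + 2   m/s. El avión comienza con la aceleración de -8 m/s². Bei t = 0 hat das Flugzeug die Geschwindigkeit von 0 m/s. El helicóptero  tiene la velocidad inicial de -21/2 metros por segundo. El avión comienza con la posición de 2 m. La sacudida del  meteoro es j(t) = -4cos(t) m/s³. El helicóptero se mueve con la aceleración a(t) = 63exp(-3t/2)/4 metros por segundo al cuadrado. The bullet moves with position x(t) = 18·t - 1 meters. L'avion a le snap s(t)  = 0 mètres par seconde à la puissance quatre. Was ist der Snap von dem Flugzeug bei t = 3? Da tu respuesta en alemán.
Aus der Gleichung für den Snap s(t) = 0, setzen wir t = 3 ein und erhalten s = 0.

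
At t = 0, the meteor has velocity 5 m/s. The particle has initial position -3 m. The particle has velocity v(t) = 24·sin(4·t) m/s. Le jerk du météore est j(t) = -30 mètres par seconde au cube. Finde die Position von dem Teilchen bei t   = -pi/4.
Ausgehend von der Geschwindigkeit v(t) = 24·sin(4·t), nehmen wir 1 Integral. Das Integral von der Geschwindigkeit ist die Position. Mit x(0) = -3 erhalten wir x(t) = 3 - 6·cos(4·t). Wir haben die Position x(t) = 3 - 6·cos(4·t). Durch Einsetzen von t = -pi/4: x(-pi/4) = 9.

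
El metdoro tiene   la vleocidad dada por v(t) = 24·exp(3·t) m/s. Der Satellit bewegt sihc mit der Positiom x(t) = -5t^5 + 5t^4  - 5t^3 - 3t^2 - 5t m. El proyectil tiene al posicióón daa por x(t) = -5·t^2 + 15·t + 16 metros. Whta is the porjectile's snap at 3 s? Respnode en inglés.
To solve this, we need to take 4 derivatives of our position equation x(t) = -5·t^2 + 15·t + 16. Differentiating position, we get velocity: v(t) = 15 - 10·t. Taking d/dt of v(t), we find a(t) = -10. Taking d/dt of a(t), we find j(t) = 0. Differentiating jerk, we get snap: s(t) = 0. From the given snap equation s(t) = 0, we substitute t = 3 to get s = 0.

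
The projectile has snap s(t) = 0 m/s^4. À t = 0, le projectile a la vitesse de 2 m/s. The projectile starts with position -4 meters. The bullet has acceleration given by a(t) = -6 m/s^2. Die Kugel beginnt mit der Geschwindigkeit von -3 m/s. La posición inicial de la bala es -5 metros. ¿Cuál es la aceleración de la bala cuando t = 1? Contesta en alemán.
Mit a(t) = -6 und Einsetzen von t = 1, finden wir a = -6.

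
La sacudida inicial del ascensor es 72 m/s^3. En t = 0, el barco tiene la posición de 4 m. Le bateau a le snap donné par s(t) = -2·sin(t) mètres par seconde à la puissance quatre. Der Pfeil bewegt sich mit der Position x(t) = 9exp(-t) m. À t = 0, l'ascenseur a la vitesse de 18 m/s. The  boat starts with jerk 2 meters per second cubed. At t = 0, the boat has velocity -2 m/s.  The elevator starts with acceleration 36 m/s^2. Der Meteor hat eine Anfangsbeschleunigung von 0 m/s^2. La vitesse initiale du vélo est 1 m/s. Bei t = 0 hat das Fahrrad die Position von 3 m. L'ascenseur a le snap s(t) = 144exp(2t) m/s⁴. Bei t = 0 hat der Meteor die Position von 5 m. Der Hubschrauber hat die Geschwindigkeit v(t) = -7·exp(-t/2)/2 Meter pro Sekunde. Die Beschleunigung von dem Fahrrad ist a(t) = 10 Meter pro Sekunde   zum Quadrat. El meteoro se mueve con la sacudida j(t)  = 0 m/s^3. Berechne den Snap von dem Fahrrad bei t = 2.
Um dies zu lösen, müssen wir 2 Ableitungen unserer Gleichung für die Beschleunigung a(t) = 10 nehmen. Mit d/dt von a(t) finden wir j(t) = 0. Mit d/dt von j(t) finden wir s(t) = 0. Aus der Gleichung für den Snap s(t) = 0, setzen wir t = 2 ein und erhalten s = 0.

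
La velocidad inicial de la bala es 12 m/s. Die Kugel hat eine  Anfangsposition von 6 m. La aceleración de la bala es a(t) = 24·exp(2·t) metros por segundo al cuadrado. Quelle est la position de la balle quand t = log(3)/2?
Nous devons intégrer notre équation de l'accélération a(t) = 24·exp(2·t) 2 fois. La primitive de l'accélération est la vitesse. En utilisant v(0) = 12, nous obtenons v(t) = 12·exp(2·t). En intégrant la vitesse et en utilisant la condition initiale x(0) = 6, nous obtenons x(t) = 6·exp(2·t). En utilisant x(t) = 6·exp(2·t) et en substituant t = log(3)/2, nous trouvons x = 18.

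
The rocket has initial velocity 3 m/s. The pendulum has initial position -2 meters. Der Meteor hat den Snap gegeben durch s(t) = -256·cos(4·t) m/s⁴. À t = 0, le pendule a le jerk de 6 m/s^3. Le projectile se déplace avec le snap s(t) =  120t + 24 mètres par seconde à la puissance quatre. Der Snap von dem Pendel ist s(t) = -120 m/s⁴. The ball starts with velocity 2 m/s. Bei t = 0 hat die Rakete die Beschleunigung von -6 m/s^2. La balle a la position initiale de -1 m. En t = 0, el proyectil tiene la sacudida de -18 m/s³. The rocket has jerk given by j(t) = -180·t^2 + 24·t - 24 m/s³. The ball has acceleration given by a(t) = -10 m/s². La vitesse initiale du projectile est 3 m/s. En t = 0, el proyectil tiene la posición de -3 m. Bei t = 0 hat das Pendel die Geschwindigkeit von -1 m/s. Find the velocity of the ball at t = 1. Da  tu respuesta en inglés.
We must find the antiderivative of our acceleration equation a(t) = -10 1 time. The integral of acceleration, with v(0) = 2, gives velocity: v(t) = 2 - 10·t. We have velocity v(t) = 2 - 10·t. Substituting t = 1: v(1) = -8.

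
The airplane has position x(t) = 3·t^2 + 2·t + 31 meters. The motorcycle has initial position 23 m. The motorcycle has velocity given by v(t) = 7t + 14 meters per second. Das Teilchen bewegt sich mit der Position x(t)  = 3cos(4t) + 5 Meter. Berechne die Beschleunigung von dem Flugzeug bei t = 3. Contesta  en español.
Partiendo de la posición x(t) = 3·t^2 + 2·t + 31, tomamos 2 derivadas. La derivada de la posición da la velocidad: v(t) = 6·t + 2. La derivada de la velocidad da la aceleración: a(t) = 6. De la ecuación de la aceleración a(t) = 6, sustituimos t = 3 para obtener a = 6.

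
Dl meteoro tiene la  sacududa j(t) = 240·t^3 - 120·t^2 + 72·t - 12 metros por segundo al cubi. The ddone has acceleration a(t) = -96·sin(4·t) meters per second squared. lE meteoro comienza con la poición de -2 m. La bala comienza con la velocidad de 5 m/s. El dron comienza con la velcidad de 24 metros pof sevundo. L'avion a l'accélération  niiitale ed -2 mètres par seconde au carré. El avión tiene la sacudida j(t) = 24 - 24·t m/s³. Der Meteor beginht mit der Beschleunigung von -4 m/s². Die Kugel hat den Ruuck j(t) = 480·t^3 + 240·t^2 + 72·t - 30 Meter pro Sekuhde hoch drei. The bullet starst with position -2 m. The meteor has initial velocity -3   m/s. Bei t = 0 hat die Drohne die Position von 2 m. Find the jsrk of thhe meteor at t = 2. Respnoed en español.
Tenemos la sacudida j(t) = 240·t^3 - 120·t^2 + 72·t - 12. Sustituyendo t = 2: j(2) = 1572.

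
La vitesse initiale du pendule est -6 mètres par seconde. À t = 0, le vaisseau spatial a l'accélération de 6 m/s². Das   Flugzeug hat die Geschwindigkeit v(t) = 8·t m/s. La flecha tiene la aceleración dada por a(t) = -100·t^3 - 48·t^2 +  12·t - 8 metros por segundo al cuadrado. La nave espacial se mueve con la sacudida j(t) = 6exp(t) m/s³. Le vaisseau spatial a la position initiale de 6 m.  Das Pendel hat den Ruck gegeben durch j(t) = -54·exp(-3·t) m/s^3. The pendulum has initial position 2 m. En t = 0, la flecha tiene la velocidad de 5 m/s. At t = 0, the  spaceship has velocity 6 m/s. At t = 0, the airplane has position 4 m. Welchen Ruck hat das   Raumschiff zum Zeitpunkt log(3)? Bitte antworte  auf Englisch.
From the given jerk equation j(t) = 6·exp(t), we substitute t = log(3) to get j = 18.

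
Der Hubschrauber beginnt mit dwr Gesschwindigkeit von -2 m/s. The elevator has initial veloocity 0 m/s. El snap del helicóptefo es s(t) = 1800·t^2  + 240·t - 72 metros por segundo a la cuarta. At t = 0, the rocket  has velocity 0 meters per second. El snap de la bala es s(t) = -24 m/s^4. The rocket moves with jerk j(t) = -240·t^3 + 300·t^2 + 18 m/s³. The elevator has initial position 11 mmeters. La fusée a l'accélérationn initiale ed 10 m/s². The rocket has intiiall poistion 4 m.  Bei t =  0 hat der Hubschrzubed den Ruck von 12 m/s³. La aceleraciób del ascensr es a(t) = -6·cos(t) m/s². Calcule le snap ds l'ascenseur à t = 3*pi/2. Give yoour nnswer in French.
En partant de l'accélération a(t) = -6·cos(t), nous prenons 2 dérivées. La dérivée de l'accélération donne le jerk: j(t) = 6·sin(t). En prenant d/dt de j(t), nous trouvons s(t) = 6·cos(t). Nous avons le snap s(t) = 6·cos(t). En substituant t = 3*pi/2: s(3*pi/2) = 0.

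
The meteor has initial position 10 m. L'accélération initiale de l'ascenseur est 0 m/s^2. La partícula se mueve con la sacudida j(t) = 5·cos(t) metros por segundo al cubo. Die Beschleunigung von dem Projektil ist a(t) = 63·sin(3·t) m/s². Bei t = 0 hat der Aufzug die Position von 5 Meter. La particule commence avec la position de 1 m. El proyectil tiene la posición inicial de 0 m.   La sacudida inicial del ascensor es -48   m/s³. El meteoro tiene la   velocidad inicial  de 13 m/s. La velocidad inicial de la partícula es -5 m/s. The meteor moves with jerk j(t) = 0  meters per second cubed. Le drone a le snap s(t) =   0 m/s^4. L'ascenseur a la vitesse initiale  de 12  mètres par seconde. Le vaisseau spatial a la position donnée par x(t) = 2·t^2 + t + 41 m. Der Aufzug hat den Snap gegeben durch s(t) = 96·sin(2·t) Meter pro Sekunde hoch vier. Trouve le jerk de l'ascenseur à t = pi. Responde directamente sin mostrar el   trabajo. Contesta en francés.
La réponse est -48.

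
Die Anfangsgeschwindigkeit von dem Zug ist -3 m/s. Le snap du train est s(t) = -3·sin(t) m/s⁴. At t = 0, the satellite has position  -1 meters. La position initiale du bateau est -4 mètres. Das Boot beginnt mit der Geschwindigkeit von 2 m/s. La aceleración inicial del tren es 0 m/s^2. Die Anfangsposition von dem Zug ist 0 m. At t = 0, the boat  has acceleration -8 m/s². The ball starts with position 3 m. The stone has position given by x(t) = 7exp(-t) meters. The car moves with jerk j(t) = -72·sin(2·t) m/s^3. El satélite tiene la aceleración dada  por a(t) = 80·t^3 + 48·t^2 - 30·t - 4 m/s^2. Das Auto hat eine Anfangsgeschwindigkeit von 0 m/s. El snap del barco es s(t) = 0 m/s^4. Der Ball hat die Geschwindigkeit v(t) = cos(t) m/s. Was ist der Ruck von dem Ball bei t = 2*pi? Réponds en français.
Pour résoudre ceci, nous devons prendre 2 dérivées de notre équation de la vitesse v(t) = cos(t). En dérivant la vitesse, nous obtenons l'accélération: a(t) = -sin(t). La dérivée de l'accélération donne le jerk: j(t) = -cos(t). En utilisant j(t) = -cos(t) et en substituant t = 2*pi, nous trouvons j = -1.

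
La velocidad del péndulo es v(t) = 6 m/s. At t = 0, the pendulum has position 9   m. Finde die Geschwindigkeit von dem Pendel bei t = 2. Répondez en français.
En utilisant v(t) = 6 et en substituant t = 2, nous trouvons v = 6.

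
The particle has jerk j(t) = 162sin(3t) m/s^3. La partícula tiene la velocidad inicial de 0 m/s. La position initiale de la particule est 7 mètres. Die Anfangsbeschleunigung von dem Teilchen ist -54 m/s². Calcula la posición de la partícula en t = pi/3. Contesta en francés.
En partant du jerk j(t) = 162·sin(3·t), nous prenons 3 primitives. En intégrant le jerk et en utilisant la condition initiale a(0) = -54, nous obtenons a(t) = -54·cos(3·t). En intégrant l'accélération et en utilisant la condition initiale v(0) = 0, nous obtenons v(t) = -18·sin(3·t). L'intégrale de la vitesse, avec x(0) = 7, donne la position: x(t) = 6·cos(3·t) + 1. De l'équation de la position x(t) = 6·cos(3·t) + 1, nous substituons t = pi/3 pour obtenir x = -5.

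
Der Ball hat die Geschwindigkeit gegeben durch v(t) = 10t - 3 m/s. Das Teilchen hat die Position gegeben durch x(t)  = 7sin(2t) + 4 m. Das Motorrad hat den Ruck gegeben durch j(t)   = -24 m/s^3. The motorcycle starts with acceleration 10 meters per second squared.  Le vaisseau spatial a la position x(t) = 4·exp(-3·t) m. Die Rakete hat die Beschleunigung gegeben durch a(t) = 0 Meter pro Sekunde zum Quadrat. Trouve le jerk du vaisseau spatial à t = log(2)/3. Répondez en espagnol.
Debemos derivar nuestra ecuación de la posición x(t) = 4·exp(-3·t) 3 veces. Tomando d/dt de x(t), encontramos v(t) = -12·exp(-3·t). Derivando la velocidad, obtenemos la aceleración: a(t) = 36·exp(-3·t). Derivando la aceleración, obtenemos la sacudida: j(t) = -108·exp(-3·t). De la ecuación de la sacudida j(t) = -108·exp(-3·t), sustituimos t = log(2)/3 para obtener j = -54.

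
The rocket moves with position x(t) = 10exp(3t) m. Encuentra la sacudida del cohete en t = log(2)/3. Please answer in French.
Pour résoudre ceci, nous devons prendre 3 dérivées de notre équation de la position x(t) = 10·exp(3·t). En dérivant la position, nous obtenons la vitesse: v(t) = 30·exp(3·t). La dérivée de la vitesse donne l'accélération: a(t) = 90·exp(3·t). En prenant d/dt de a(t), nous trouvons j(t) = 270·exp(3·t). En utilisant j(t) = 270·exp(3·t) et en substituant t = log(2)/3, nous trouvons j = 540.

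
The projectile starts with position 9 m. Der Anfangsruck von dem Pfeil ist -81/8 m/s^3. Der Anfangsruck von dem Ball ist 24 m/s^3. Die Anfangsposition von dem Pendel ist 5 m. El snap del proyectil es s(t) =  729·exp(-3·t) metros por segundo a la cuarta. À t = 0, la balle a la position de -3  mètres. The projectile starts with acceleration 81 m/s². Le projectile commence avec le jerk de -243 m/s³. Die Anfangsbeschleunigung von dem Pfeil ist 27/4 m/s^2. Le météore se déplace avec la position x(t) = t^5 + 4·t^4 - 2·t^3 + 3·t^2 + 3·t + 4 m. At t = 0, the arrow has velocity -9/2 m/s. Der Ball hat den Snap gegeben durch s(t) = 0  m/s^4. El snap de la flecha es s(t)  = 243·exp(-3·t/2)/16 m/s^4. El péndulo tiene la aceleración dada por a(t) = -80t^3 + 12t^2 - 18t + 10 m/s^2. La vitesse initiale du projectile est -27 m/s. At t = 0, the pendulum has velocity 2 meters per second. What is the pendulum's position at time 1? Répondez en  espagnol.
Partiendo de la aceleración a(t) = -80·t^3 + 12·t^2 - 18·t + 10, tomamos 2 integrales. La integral de la aceleración es la velocidad. Usando v(0) = 2, obtenemos v(t) = -20·t^4 + 4·t^3 - 9·t^2 + 10·t + 2. La antiderivada de la velocidad, con x(0) = 5, da la posición: x(t) = -4·t^5 + t^4 - 3·t^3 + 5·t^2 + 2·t + 5. Usando x(t) = -4·t^5 + t^4 - 3·t^3 + 5·t^2 + 2·t + 5 y sustituyendo t = 1, encontramos x = 6.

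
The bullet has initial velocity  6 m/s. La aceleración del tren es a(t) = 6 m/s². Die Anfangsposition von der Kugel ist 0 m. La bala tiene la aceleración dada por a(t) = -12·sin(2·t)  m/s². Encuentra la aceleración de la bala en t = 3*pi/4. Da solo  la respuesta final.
a(3*pi/4) = 12.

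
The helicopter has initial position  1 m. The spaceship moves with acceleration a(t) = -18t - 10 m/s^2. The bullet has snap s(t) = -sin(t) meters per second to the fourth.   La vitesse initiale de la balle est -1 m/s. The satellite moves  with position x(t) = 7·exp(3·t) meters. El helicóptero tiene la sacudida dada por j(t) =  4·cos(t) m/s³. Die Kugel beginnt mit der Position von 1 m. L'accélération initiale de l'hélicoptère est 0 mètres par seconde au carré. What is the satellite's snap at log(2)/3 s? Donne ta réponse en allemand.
Ausgehend von der Position x(t) = 7·exp(3·t), nehmen wir 4 Ableitungen. Durch Ableiten von der Position erhalten wir die Geschwindigkeit: v(t) = 21·exp(3·t). Durch Ableiten von der Geschwindigkeit erhalten wir die Beschleunigung: a(t) = 63·exp(3·t). Durch Ableiten von der Beschleunigung erhalten wir den Ruck: j(t) = 189·exp(3·t). Die Ableitung von dem Ruck ergibt den Snap: s(t) = 567·exp(3·t). Mit s(t) = 567·exp(3·t) und Einsetzen von t = log(2)/3, finden wir s = 1134.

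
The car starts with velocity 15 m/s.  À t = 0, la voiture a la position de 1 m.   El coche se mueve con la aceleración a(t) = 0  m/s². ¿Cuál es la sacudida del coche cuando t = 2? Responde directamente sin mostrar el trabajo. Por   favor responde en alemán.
Bei t = 2, j = 0.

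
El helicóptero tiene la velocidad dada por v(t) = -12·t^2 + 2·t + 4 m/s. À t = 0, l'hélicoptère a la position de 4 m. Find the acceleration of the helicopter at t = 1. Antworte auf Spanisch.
Para resolver esto, necesitamos tomar 1 derivada de nuestra ecuación de la velocidad v(t) = -12·t^2 + 2·t + 4. La derivada de la velocidad da la aceleración: a(t) = 2 - 24·t. Usando a(t) = 2 - 24·t y sustituyendo t = 1, encontramos a = -22.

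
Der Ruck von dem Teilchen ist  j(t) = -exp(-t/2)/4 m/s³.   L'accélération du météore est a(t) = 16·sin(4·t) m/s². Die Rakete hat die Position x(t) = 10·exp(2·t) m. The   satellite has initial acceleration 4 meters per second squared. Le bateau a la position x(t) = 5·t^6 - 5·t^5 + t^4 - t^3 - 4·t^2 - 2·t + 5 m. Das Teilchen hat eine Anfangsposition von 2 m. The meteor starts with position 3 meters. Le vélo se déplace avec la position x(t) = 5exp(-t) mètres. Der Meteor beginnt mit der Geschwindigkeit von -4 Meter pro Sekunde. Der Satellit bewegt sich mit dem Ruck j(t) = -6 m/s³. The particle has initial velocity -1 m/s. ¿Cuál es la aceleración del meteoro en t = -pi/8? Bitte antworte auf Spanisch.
De la ecuación de la aceleración a(t) = 16·sin(4·t), sustituimos t = -pi/8 para obtener a = -16.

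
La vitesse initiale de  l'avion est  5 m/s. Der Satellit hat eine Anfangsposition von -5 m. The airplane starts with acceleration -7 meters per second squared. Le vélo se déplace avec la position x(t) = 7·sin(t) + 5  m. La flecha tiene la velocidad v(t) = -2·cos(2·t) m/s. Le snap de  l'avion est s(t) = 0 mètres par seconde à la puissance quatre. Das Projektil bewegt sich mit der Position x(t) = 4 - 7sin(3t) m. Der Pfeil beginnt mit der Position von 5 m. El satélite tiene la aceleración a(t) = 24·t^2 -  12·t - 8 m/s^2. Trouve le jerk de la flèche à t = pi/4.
Pour résoudre ceci, nous devons prendre 2 dérivées de notre équation de la vitesse v(t) = -2·cos(2·t). La dérivée de la vitesse donne l'accélération: a(t) = 4·sin(2·t). La dérivée de l'accélération donne le jerk: j(t) = 8·cos(2·t). De l'équation du jerk j(t) = 8·cos(2·t), nous substituons t = pi/4 pour obtenir j = 0.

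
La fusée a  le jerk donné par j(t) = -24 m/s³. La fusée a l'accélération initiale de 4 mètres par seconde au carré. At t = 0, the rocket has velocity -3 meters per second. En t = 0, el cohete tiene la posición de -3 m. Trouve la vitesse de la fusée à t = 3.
Nous devons intégrer notre équation du jerk j(t) = -24 2 fois. En prenant ∫j(t)dt et en appliquant a(0) = 4, nous trouvons a(t) = 4 - 24·t. L'intégrale de l'accélération, avec v(0) = -3, donne la vitesse: v(t) = -12·t^2 + 4·t - 3. De l'équation de la vitesse v(t) = -12·t^2 + 4·t - 3, nous substituons t = 3 pour obtenir v = -99.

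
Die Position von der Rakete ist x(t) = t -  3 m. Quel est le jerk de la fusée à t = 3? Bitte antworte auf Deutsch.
Ausgehend von der Position x(t) = t - 3, nehmen wir 3 Ableitungen. Durch Ableiten von der Position erhalten wir die Geschwindigkeit: v(t) = 1. Die Ableitung von der Geschwindigkeit ergibt die Beschleunigung: a(t) = 0. Die Ableitung von der Beschleunigung ergibt den Ruck: j(t) = 0. Wir haben den Ruck j(t) = 0. Durch Einsetzen von t = 3: j(3) = 0.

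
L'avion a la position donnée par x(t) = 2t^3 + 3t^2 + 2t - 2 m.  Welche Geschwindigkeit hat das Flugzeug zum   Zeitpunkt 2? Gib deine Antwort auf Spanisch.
Partiendo de la posición x(t) = 2·t^3 + 3·t^2 + 2·t - 2, tomamos 1 derivada. Tomando d/dt de x(t), encontramos v(t) = 6·t^2 + 6·t + 2. Usando v(t) = 6·t^2 + 6·t + 2 y sustituyendo t = 2, encontramos v = 38.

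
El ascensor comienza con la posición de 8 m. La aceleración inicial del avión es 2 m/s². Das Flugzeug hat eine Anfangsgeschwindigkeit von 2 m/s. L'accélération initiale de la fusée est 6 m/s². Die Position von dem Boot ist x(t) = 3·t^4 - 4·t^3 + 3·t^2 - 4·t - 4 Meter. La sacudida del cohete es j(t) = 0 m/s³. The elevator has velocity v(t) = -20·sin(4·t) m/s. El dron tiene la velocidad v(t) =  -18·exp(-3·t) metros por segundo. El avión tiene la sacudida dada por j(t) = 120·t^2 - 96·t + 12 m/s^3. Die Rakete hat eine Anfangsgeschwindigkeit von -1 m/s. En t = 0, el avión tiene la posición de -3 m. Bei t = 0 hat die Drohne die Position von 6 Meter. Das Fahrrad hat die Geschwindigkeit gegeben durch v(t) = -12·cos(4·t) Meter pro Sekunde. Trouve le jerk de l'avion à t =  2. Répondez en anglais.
From the given jerk equation j(t) = 120·t^2 - 96·t + 12, we substitute t = 2 to get j = 300.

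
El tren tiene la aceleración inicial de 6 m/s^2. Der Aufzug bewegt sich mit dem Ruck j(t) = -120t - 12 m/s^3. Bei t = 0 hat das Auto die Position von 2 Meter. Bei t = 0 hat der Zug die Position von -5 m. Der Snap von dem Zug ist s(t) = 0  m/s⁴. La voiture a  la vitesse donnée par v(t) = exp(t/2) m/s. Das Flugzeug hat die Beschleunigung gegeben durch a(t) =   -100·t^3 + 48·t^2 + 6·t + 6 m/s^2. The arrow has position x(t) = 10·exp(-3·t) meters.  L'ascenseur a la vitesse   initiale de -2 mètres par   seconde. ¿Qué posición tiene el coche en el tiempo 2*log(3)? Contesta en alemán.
Um dies zu lösen, müssen wir 1 Stammfunktion unserer Gleichung für die Geschwindigkeit v(t) = exp(t/2) finden. Das Integral von der Geschwindigkeit, mit x(0) = 2, ergibt die Position: x(t) = 2·exp(t/2). Mit x(t) = 2·exp(t/2) und Einsetzen von t = 2*log(3), finden wir x = 6.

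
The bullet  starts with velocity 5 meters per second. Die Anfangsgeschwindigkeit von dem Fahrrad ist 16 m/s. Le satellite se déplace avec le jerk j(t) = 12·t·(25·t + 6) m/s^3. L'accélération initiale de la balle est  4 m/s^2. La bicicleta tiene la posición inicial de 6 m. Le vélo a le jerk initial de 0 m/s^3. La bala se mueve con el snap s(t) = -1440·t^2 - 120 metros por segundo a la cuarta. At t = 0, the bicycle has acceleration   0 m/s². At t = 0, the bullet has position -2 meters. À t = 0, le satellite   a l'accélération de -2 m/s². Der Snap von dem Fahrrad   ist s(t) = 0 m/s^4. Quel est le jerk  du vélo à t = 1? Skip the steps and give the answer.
j(1) = 0.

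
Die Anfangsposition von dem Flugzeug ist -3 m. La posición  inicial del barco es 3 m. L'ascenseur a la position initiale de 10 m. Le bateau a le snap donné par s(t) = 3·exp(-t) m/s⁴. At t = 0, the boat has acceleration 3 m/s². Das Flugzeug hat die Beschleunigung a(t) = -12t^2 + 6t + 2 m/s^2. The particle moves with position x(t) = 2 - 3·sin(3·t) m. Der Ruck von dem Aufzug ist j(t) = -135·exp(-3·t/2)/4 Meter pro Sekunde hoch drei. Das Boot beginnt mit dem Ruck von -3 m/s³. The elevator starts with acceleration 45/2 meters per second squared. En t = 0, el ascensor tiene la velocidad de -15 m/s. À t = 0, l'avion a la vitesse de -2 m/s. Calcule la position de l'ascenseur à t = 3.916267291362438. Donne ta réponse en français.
Pour résoudre ceci, nous devons prendre 3 primitives de notre équation du jerk j(t) = -135·exp(-3·t/2)/4. En prenant ∫j(t)dt et en appliquant a(0) = 45/2, nous trouvons a(t) = 45·exp(-3·t/2)/2. La primitive de l'accélération, avec v(0) = -15, donne la vitesse: v(t) = -15·exp(-3·t/2). En prenant ∫v(t)dt et en appliquant x(0) = 10, nous trouvons x(t) = 10·exp(-3·t/2). De l'équation de la position x(t) = 10·exp(-3·t/2), nous substituons t = 3.916267291362438 pour obtenir x = 0.0281047734318511.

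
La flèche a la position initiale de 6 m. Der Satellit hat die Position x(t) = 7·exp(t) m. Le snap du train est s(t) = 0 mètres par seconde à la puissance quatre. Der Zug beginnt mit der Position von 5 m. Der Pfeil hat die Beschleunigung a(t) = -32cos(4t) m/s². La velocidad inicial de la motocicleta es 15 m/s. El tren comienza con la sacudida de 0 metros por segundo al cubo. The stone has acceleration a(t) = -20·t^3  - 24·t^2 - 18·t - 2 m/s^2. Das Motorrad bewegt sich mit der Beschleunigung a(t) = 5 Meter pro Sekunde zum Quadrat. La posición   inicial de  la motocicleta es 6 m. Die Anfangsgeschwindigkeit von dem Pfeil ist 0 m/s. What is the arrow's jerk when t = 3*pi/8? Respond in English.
We must differentiate our acceleration equation a(t) = -32·cos(4·t) 1 time. The derivative of acceleration gives jerk: j(t) = 128·sin(4·t). Using j(t) = 128·sin(4·t) and substituting t = 3*pi/8, we find j = -128.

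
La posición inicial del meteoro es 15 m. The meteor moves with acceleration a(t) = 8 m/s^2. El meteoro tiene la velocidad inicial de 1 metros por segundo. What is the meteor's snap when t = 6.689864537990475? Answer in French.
En partant de l'accélération a(t) = 8, nous prenons 2 dérivées. La dérivée de l'accélération donne le jerk: j(t) = 0. En dérivant le jerk, nous obtenons le snap: s(t) = 0. En utilisant s(t) = 0 et en substituant t = 6.689864537990475, nous trouvons s = 0.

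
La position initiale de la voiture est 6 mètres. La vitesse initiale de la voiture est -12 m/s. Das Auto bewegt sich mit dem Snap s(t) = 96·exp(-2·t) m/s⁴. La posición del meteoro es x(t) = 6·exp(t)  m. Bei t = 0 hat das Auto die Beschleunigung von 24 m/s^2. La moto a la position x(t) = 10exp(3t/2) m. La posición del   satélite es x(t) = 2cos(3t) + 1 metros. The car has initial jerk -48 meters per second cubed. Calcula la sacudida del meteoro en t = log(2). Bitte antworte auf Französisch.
En partant de la position x(t) = 6·exp(t), nous prenons 3 dérivées. En prenant d/dt de x(t), nous trouvons v(t) = 6·exp(t). La dérivée de la vitesse donne l'accélération: a(t) = 6·exp(t). En dérivant l'accélération, nous obtenons le jerk: j(t) = 6·exp(t). De l'équation du jerk j(t) = 6·exp(t), nous substituons t = log(2) pour obtenir j = 12.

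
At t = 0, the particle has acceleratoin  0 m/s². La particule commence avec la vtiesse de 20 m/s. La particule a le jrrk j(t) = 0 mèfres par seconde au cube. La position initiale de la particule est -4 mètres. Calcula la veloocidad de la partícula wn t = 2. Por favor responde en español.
Debemos encontrar la antiderivada de nuestra ecuación de la sacudida j(t) = 0 2 veces. La antiderivada de la sacudida es la aceleración. Usando a(0) = 0, obtenemos a(t) = 0. Tomando ∫a(t)dt y aplicando v(0) = 20, encontramos v(t) = 20. De la ecuación de la velocidad v(t) = 20, sustituimos t = 2 para obtener v = 20.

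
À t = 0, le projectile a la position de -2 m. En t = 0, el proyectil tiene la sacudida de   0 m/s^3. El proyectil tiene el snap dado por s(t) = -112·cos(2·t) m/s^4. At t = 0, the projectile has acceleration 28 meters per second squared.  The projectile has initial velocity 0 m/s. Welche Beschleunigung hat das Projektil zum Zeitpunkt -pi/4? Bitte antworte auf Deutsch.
Ausgehend von dem Snap s(t) = -112·cos(2·t), nehmen wir 2 Integrale. Das Integral von dem Snap, mit j(0) = 0, ergibt den Ruck: j(t) = -56·sin(2·t). Das Integral von dem Ruck ist die Beschleunigung. Mit a(0) = 28 erhalten wir a(t) = 28·cos(2·t). Mit a(t) = 28·cos(2·t) und Einsetzen von t = -pi/4, finden wir a = 0.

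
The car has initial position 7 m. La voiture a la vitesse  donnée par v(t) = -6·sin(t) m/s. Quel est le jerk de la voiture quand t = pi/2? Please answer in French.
Nous devons dériver notre équation de la vitesse v(t) = -6·sin(t) 2 fois. En dérivant la vitesse, nous obtenons l'accélération: a(t) = -6·cos(t). En dérivant l'accélération, nous obtenons le jerk: j(t) = 6·sin(t). En utilisant j(t) = 6·sin(t) et en substituant t = pi/2, nous trouvons j = 6.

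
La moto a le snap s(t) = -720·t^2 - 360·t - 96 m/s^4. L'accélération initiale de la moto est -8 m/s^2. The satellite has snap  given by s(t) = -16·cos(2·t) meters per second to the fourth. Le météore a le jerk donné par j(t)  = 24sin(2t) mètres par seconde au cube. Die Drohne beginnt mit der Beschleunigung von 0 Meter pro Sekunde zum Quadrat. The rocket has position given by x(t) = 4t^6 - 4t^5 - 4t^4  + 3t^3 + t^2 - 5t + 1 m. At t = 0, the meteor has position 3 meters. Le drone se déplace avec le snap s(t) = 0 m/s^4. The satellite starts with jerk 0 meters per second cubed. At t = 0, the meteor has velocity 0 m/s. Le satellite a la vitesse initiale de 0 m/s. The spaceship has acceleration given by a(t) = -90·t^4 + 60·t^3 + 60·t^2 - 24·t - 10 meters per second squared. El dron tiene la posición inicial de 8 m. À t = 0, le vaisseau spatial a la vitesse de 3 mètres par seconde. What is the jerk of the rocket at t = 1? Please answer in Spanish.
Para resolver esto, necesitamos tomar 3 derivadas de nuestra ecuación de la posición x(t) = 4·t^6 - 4·t^5 - 4·t^4 + 3·t^3 + t^2 - 5·t + 1. Tomando d/dt de x(t), encontramos v(t) = 24·t^5 - 20·t^4 - 16·t^3 + 9·t^2 + 2·t - 5. Tomando d/dt de v(t), encontramos a(t) = 120·t^4 - 80·t^3 - 48·t^2 + 18·t + 2. Derivando la aceleración, obtenemos la sacudida: j(t) = 480·t^3 - 240·t^2 - 96·t + 18. De la ecuación de la sacudida j(t) = 480·t^3 - 240·t^2 - 96·t + 18, sustituimos t = 1 para obtener j = 162.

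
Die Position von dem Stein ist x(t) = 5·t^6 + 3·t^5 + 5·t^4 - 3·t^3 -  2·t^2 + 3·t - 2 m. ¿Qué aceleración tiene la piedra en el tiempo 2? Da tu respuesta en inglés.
To solve this, we need to take 2 derivatives of our position equation x(t) = 5·t^6 + 3·t^5 + 5·t^4 - 3·t^3 - 2·t^2 + 3·t - 2. Differentiating position, we get velocity: v(t) = 30·t^5 + 15·t^4 + 20·t^3 - 9·t^2 - 4·t + 3. Taking d/dt of v(t), we find a(t) = 150·t^4 + 60·t^3 + 60·t^2 - 18·t - 4. We have acceleration a(t) = 150·t^4 + 60·t^3 + 60·t^2 - 18·t - 4. Substituting t = 2: a(2) = 3080.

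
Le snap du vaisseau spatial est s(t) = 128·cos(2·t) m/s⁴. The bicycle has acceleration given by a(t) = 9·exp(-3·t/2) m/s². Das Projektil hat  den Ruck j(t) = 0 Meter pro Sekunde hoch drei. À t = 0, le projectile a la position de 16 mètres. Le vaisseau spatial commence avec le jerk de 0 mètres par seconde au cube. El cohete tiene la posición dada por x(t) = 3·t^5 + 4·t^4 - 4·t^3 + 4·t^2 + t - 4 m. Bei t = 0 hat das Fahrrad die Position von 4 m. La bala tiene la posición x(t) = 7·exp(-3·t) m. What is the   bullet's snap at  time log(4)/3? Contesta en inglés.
Starting from position x(t) = 7·exp(-3·t), we take 4 derivatives. Taking d/dt of x(t), we find v(t) = -21·exp(-3·t). Taking d/dt of v(t), we find a(t) = 63·exp(-3·t). The derivative of acceleration gives jerk: j(t) = -189·exp(-3·t). Taking d/dt of j(t), we find s(t) = 567·exp(-3·t). Using s(t) = 567·exp(-3·t) and substituting t = log(4)/3, we find s = 567/4.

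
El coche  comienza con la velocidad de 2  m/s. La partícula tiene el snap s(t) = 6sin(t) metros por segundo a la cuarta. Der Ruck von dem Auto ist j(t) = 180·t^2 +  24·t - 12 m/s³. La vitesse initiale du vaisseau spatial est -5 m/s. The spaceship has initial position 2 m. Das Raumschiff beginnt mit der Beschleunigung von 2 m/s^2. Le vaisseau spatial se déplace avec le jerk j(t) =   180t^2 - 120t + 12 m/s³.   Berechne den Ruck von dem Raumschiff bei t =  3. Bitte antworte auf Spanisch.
Tenemos la sacudida j(t) = 180·t^2 - 120·t + 12. Sustituyendo t = 3: j(3) = 1272.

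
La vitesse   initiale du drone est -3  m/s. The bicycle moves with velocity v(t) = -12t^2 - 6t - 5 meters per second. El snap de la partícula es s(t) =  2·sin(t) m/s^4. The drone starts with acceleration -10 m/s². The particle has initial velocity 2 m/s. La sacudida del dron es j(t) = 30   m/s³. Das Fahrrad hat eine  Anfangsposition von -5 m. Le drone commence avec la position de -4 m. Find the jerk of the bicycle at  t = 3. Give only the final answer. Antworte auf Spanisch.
En t = 3, j = -24.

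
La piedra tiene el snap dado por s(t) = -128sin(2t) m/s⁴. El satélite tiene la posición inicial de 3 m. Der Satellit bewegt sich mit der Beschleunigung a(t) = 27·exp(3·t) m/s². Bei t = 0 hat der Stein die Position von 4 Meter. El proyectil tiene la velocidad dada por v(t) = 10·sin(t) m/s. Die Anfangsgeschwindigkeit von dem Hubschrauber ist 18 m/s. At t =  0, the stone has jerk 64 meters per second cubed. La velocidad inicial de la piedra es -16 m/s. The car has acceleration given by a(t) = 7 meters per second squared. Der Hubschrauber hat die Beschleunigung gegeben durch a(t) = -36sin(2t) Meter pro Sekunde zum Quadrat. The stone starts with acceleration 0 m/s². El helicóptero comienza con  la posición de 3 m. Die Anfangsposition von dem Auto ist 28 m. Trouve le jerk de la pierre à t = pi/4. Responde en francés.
En partant du snap s(t) = -128·sin(2·t), nous prenons 1 primitive. L'intégrale du snap est le jerk. En utilisant j(0) = 64, nous obtenons j(t) = 64·cos(2·t). Nous avons le jerk j(t) = 64·cos(2·t). En substituant t = pi/4: j(pi/4) = 0.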